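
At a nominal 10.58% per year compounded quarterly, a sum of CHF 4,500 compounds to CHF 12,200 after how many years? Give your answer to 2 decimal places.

Periodic rate i = 0.1058/4 = 0.02645.
(1+i)^n = 12200/4500 = 2.71111, so n = ln 2.71111 / ln 1.02645 = 38.2038 quarters
= 38.2038/4 years

9.55 years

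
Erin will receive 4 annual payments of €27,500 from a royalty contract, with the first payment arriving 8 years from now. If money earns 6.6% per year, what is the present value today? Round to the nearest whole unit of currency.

Value one period before first payment (t=7): 27500 × [1 − (1+0.066)^(−4)] / 0.066 = 27500 × 3.418024 = 93,995.6633
Discount back 7 years: 93,995.6633 × (1+0.066)^(−7) = 93,995.6633 × 0.639292 = 60,090.7167

€60,091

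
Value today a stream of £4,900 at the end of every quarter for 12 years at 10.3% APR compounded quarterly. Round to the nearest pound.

£134,131

Periodic rate i = 0.103/4 = 0.02575; n = 12 × 4 = 48 periods.
PV = 4900 × [1 − (1+0.02575)^(−48)] / 0.02575 = 4900 × 27.373766 = 134,131.4539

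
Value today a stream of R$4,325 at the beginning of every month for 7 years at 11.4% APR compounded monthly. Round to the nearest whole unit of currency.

With 12 periods per year: i = 0.0095, n = 84.
Annuity factor a(84|0.0095) × (1+i) = 58.239906; PV = 4325 × 58.239906 = 251,887.5946
(annuity-due: payments at period start, so ×(1+i).)

R$251,888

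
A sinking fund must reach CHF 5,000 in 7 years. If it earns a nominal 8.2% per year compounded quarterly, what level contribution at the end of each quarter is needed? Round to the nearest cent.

i = 0.082/4 = 0.0205 per quarter; n = 7·4 = 28.
PMT = 5000 / ( [(1+0.0205)^28 − 1] / 0.0205 ) = 5000 / 37.320948 = 133.9730

CHF 133.97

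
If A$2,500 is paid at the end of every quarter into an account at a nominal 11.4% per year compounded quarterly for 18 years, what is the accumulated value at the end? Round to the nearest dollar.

i = 0.114/4 = 0.0285 per quarter; n = 18·4 = 72.
Accumulation factor s(72|0.0285) = 230.289998; FV = 2500 × 230.289998 = 575,724.9952

A$575,725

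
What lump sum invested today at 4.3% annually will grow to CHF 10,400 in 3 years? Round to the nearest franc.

CHF 9,166

Discount factor = (1+0.043)^(−3) = 0.881347; PV = 10,400 × 0.881347 = 9,166.0118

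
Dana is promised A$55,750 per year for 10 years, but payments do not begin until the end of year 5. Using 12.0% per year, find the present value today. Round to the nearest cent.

PV at t=4 (ordinary 10-year annuity): 55750 × a(10|0.12) = 55750 × 5.650223 = 314,999.9338
PV₀ = 314,999.9338 / (1+0.12)^4 = 314,999.9338 / 1.573519 = 200,188.1526

A$200,188.15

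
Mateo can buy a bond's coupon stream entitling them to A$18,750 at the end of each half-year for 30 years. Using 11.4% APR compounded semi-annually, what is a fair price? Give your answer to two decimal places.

i = 0.114/2 = 0.057 per half-year; n = 30·2 = 60.
Annuity factor a(60|0.057) = 16.913446; PV = 18750 × 16.913446 = 317,127.1044

A$317,127.10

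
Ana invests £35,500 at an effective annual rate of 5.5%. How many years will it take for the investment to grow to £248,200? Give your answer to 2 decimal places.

n = ln(248200/35500) / ln(1+0.055) = ln(6.99155) / 0.053541 = 36.3219 years

36.32 years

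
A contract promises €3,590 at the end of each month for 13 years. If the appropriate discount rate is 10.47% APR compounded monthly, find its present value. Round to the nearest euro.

Periodic rate i = 0.1047/12 = 0.008725; n = 13 × 12 = 156 periods.
PV = PMT · [1 − (1+i)^(−n)] / i = 3590 · 85.054830 = 305,346.8394

€305,347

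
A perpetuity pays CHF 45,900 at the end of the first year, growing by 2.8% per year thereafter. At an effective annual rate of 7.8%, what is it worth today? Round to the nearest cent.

PV = D₁/(r − g) = 45900/(0.078 − 0.028) = 918,000.0000

CHF 918,000.00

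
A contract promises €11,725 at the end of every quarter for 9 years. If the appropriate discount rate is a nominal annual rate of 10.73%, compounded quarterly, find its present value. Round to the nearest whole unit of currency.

Periodic rate i = 0.1073/4 = 0.026825; n = 9 × 4 = 36 periods.
PV = 11725 × [1 − (1+0.026825)^(−36)] / 0.026825 = 11725 × 22.904294 = 268,552.8419

€268,553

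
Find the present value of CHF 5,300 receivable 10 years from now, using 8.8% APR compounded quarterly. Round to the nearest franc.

i = 0.088/4 = 0.022 per quarter; n = 10·4 = 40.
Discount factor = (1+0.022)^(−40) = 0.418759; PV = 5,300 × 0.418759 = 2,219.4228

CHF 2,219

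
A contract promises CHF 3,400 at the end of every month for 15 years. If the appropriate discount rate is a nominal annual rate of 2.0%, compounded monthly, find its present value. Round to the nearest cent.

CHF 528,353.38

With 12 periods per year: i = 0.00166667, n = 180.
PV = PMT · [1 − (1+i)^(−n)] / i = 3400 · 155.398054 = 528,353.3847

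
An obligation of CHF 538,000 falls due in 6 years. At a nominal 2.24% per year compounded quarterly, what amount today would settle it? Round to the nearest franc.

CHF 470,518

Periodic rate i = 0.0224/4 = 0.0056; n = 6 × 4 = 24 periods.
PV = 538,000 / (1 + 0.0056)^24 = 538,000 / 1.143421 = 470,517.6545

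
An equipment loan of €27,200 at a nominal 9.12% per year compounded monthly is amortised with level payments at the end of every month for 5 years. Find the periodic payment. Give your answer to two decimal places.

€566.21

i = 0.0912/12 = 0.0076 per month; n = 5·12 = 60.
Annuity-PV factor = 48.038484; PMT = 27200 / 48.038484 = 566.2127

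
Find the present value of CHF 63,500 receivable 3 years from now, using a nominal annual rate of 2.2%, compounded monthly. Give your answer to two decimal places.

With 12 periods per year: i = 0.00183333, n = 36.
PV = 63,500 / (1 + 0.00183333)^36 = 63,500 / 1.068162 = 59,447.9020

CHF 59,447.90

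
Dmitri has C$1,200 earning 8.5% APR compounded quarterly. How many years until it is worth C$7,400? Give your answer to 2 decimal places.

21.63 years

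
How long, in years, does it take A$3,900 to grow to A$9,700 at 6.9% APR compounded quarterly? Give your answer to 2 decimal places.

Periodic rate i = 0.069/4 = 0.01725.
n = ln(9700/3900) / ln(1+0.01725) = ln(2.48718) / 0.017103 = 53.2745 quarters
= 53.2745/4 years

13.32 years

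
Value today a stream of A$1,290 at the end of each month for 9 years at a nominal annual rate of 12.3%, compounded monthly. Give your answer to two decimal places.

i = 0.123/12 = 0.01025 per month; n = 9·12 = 108.
PV = PMT · [1 − (1+i)^(−n)] / i = 1290 · 65.130050 = 84,017.7639

A$84,017.76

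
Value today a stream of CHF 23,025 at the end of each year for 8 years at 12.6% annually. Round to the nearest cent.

PV = PMT · [1 − (1+i)^(−n)] / i = 23025 · 4.865207 = 112,021.3979

CHF 112,021.40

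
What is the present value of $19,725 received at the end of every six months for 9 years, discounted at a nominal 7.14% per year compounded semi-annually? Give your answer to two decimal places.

$258,663.21

With 2 periods per year: i = 0.0357, n = 18.
Annuity factor a(18|0.0357) = 13.113471; PV = 19725 × 13.113471 = 258,663.2081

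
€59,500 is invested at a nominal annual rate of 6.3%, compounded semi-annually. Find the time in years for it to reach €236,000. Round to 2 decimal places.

22.21 years

Periodic rate i = 0.063/2 = 0.0315.
n = ln(236000/59500) / ln(1+0.0315) = ln(3.96639) / 0.031014 = 44.4268 half-years
= 44.4268/2 years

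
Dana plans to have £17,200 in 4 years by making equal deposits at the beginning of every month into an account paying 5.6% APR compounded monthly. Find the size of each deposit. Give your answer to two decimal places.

£319.04

Periodic rate i = 0.056/12 = 0.00466667; n = 4 × 12 = 48 periods.
PMT = 17200 / ( [(1+0.00466667)^48 − 1] / 0.00466667 × (1+i) ) = 17200 / 53.911703 = 319.0402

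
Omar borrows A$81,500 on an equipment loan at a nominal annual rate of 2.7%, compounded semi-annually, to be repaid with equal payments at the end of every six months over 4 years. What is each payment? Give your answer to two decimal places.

i = 0.027/2 = 0.0135 per half-year; n = 4·2 = 8.
PMT = 81500 / ( [1 − (1+0.0135)^(−8)] / 0.0135 ) = 81500 / 7.535084 = 10,816.0711

A$10,816.07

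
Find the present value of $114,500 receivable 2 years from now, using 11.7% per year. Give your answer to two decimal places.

$91,769.66

PV = FV·(1+i)^(−n) = 114,500 × 0.801482 = 91,769.6638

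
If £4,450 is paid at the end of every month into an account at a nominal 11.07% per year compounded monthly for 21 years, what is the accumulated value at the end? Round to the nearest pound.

£4,397,052

With 12 periods per year: i = 0.009225, n = 252.
Accumulation factor s(252|0.009225) = 988.101475; FV = 4450 × 988.101475 = 4,397,051.5648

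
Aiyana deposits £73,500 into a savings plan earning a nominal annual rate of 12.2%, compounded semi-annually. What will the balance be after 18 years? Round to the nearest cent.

With 2 periods per year: i = 0.061, n = 36.
73,500 × (1+0.061)^36 = 73,500 × 8.428568 = 619,499.7843

£619,499.78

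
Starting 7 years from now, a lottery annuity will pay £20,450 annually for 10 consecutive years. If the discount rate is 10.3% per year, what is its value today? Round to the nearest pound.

£68,890

Value one period before first payment (t=6): 20450 × [1 − (1+0.103)^(−10)] / 0.103 = 20450 × 6.066170 = 124,053.1767
Discount back 6 years: 124,053.1767 × (1+0.103)^(−6) = 124,053.1767 × 0.555325 = 68,889.7828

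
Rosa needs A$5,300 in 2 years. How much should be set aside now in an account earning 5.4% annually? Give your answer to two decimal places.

A$4,770.84

PV = FV·(1+i)^(−n) = 5,300 × 0.900158 = 4,770.8378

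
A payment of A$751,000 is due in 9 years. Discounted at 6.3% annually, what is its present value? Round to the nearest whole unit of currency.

A$433,352

PV = FV·(1+i)^(−n) = 751,000 × 0.577033 = 433,351.7516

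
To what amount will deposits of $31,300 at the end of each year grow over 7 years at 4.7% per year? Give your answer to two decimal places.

$252,530.06

Accumulation factor s(7|0.047) = 8.068053; FV = 31300 × 8.068053 = 252,530.0556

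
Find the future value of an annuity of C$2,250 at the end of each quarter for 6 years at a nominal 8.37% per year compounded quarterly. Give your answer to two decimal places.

i = 0.0837/4 = 0.020925 per quarter; n = 6·4 = 24.
FV = 2250 × [(1+0.020925)^24 − 1] / 0.020925 = 2250 × 30.767596 = 69,227.0903

C$69,227.09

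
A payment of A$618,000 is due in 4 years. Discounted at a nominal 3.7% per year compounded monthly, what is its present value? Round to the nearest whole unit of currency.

i = 0.037/12 = 0.00308333 per month; n = 4·12 = 48.
Discount factor = (1+0.00308333)^(−48) = 0.862628; PV = 618,000 × 0.862628 = 533,103.8023

A$533,104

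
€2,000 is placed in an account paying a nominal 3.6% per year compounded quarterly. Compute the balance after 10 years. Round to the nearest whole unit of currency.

€2,862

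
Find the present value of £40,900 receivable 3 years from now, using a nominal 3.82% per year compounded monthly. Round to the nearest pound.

£36,478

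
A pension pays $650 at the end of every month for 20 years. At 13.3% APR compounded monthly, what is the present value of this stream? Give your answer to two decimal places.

$54,483.92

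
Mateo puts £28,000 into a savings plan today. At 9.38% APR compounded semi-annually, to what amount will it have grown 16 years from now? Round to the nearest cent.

With 2 periods per year: i = 0.0469, n = 32.
FV = 28,000 × (1 + 0.0469)^32 = 121,373.6535

£121,373.65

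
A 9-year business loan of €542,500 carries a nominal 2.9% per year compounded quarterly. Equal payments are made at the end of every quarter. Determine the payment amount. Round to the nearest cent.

€17,175.71

i = 0.029/4 = 0.00725 per quarter; n = 9·4 = 36.
Annuity-PV factor = 31.585305; PMT = 542500 / 31.585305 = 17,175.7088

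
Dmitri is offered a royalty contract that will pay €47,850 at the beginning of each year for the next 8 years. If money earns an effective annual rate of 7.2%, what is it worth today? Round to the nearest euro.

€303,939

PV = PMT · [1 − (1+i)^(−n)] / i × (1+i) = 47850 · 6.351914 = 303,939.0829
Payments are at the start of each period, so multiply by (1+i).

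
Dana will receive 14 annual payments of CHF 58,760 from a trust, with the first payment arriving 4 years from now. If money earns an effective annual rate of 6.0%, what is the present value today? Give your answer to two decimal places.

CHF 458,577.60

Value one period before first payment (t=3): 58760 × [1 − (1+0.06)^(−14)] / 0.06 = 58760 × 9.294984 = 546,173.2556
Discount back 3 years: 546,173.2556 × (1+0.06)^(−3) = 546,173.2556 × 0.839619 = 458,577.5972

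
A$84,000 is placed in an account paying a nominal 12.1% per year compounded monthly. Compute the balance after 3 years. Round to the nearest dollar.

A$120,542

i = 0.121/12 = 0.0100833 per month; n = 3·12 = 36.
FV = 84,000 × (1 + 0.0100833)^36 = 120,542.0776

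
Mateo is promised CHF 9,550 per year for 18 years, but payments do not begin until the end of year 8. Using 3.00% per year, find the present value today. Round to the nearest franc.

CHF 106,796

PV at t=7 (ordinary 18-year annuity): 9550 × a(18|0.03) = 9550 × 13.753513 = 131,346.0499
PV₀ = 131,346.0499 / (1+0.03)^7 = 131,346.0499 / 1.229874 = 106,796.3582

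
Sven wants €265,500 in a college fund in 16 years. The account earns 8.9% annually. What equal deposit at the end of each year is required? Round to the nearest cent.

€8,113.34

FV-annuity factor = 32.723882; PMT = 265500 / 32.723882 = 8,113.3407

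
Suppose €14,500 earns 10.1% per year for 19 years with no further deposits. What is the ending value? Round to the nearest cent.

€90,225.04

FV = PV·(1+i)^n = 14,500 × 6.222416 = 90,225.0357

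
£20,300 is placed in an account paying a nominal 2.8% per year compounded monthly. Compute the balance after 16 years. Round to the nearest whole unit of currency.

£31,757

i = 0.028/12 = 0.00233333 per month; n = 16·12 = 192.
FV = 20,300 × (1 + 0.00233333)^192 = 31,756.5509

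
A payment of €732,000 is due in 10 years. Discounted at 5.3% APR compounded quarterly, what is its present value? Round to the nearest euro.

i = 0.053/4 = 0.01325 per quarter; n = 10·4 = 40.
Discount factor = (1+0.01325)^(−40) = 0.590657; PV = 732,000 × 0.590657 = 432,361.0715

€432,361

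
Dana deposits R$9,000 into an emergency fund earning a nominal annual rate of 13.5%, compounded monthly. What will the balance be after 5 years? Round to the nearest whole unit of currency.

R$17,610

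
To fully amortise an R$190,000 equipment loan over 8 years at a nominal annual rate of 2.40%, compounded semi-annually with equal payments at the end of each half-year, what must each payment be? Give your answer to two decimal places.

i = 0.024/2 = 0.012 per half-year; n = 8·2 = 16.
Annuity-PV factor = 14.479115; PMT = 190000 / 14.479115 = 13,122.3492

R$13,122.35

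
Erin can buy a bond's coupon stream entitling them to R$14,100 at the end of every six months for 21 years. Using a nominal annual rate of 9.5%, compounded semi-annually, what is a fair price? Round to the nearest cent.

R$254,569.78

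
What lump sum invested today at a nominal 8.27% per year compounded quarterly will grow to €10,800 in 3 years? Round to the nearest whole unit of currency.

€8,448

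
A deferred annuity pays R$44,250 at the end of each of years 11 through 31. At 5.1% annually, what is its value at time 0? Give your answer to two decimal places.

Value one period before first payment (t=10): 44250 × [1 − (1+0.051)^(−21)] / 0.051 = 44250 × 12.709055 = 562,375.6982
Discount back 10 years: 562,375.6982 × (1+0.051)^(−10) = 562,375.6982 × 0.608097 = 341,978.9583

R$341,978.96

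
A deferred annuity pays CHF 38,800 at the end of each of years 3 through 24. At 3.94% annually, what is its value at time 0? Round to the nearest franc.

CHF 521,990

Value one period before first payment (t=2): 38800 × [1 − (1+0.0394)^(−22)] / 0.0394 = 38800 × 14.534348 = 563,932.7198
PV₀ = 563,932.7198 / (1+0.0394)^2 = 563,932.7198 / 1.080352 = 521,989.6218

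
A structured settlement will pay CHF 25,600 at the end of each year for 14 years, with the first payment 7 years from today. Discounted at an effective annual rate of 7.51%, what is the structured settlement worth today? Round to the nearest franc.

PV at t=6 (ordinary 14-year annuity): 25600 × a(14|0.0751) = 25600 × 8.484146 = 217,194.1333
Discount back 6 years: 217,194.1333 × (1+0.0751)^(−6) = 217,194.1333 × 0.647600 = 140,654.9171

CHF 140,655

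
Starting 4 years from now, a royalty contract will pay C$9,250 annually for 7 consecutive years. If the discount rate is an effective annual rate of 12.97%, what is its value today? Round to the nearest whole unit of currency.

C$28,401

PV at t=3 (ordinary 7-year annuity): 9250 × a(7|0.1297) = 9250 × 4.426743 = 40,947.3737
Discount back 3 years: 40,947.3737 × (1+0.1297)^(−3) = 40,947.3737 × 0.693602 = 28,401.1984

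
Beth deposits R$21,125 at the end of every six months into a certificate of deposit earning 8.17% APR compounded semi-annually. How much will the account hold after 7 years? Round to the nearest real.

With 2 periods per year: i = 0.04085, n = 14.
Accumulation factor s(14|0.04085) = 18.398933; FV = 21125 × 18.398933 = 388,677.4690

R$388,677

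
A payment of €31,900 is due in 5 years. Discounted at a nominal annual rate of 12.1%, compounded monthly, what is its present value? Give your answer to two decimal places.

Periodic rate i = 0.121/12 = 0.0100833; n = 5 × 12 = 60 periods.
PV = 31,900 / (1 + 0.0100833)^60 = 31,900 / 1.825712 = 17,472.6337

€17,472.63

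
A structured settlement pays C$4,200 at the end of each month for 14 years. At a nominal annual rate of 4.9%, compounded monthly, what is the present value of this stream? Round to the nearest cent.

C$509,872.85

With 12 periods per year: i = 0.00408333, n = 168.
PV = PMT · [1 − (1+i)^(−n)] / i = 4200 · 121.398298 = 509,872.8514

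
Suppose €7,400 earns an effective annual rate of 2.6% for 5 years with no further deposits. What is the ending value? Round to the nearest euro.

€8,413

FV = PV·(1+i)^n = 7,400 × 1.136938 = 8,413.3416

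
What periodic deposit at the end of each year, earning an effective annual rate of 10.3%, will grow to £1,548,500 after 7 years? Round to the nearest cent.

£161,723.13

FV-annuity factor = 9.575006; PMT = 1.5485e+06 / 9.575006 = 161,723.1302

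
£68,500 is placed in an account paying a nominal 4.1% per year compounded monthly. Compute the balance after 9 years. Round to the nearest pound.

£99,008

i = 0.041/12 = 0.00341667 per month; n = 9·12 = 108.
FV = 68,500 × (1 + 0.00341667)^108 = 99,008.4106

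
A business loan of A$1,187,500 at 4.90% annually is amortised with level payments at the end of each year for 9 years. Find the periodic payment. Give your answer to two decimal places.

Annuity-PV factor = 7.139581; PMT = 1.1875e+06 / 7.139581 = 166,326.2906

A$166,326.29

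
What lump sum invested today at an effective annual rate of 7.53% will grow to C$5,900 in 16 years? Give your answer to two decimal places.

C$1,846.62

Discount factor = (1+0.0753)^(−16) = 0.312987; PV = 5,900 × 0.312987 = 1,846.6206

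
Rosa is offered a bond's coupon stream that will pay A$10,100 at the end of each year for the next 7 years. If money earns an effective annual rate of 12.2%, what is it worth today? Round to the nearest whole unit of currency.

A$45,803

Annuity factor a(7|0.122) = 4.534959; PV = 10100 × 4.534959 = 45,803.0842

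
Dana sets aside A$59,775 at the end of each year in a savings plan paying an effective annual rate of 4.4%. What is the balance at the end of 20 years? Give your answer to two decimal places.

A$1,855,706.76

FV = 59775 × [(1+0.044)^20 − 1] / 0.044 = 59775 × 31.044864 = 1,855,706.7648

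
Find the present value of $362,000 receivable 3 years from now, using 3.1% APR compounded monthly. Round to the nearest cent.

Periodic rate i = 0.031/12 = 0.00258333; n = 3 × 12 = 36 periods.
PV = FV·(1+i)^(−n) = 362,000 × 0.911303 = 329,891.6048

$329,891.60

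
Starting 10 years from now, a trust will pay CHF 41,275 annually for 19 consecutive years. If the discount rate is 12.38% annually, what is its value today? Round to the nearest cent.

CHF 103,921.69

PV at t=9 (ordinary 19-year annuity): 41275 × a(19|0.1238) = 41275 × 7.198142 = 297,103.2970
PV₀ = 297,103.2970 / (1+0.1238)^9 = 297,103.2970 / 2.858915 = 103,921.6949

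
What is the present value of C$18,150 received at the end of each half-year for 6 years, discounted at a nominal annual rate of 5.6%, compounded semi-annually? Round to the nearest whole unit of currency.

Periodic rate i = 0.056/2 = 0.028; n = 6 × 2 = 12 periods.
PV = 18150 × [1 − (1+0.028)^(−12)] / 0.028 = 18150 × 10.073898 = 182,841.2436

C$182,841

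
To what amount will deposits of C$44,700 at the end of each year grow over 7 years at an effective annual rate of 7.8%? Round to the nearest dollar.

Accumulation factor s(7|0.078) = 8.868347; FV = 44700 × 8.868347 = 396,415.1141

C$396,415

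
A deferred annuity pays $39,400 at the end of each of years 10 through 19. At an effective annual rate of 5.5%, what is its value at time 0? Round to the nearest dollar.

$183,425

PV at t=9 (ordinary 10-year annuity): 39400 × a(10|0.055) = 39400 × 7.537626 = 296,982.4576
Discount back 9 years: 296,982.4576 × (1+0.055)^(−9) = 296,982.4576 × 0.617629 = 183,425.0559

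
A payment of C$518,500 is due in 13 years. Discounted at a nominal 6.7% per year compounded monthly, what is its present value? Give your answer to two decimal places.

C$217,535.61

Periodic rate i = 0.067/12 = 0.00558333; n = 13 × 12 = 156 periods.
Discount factor = (1+0.00558333)^(−156) = 0.419548; PV = 518,500 × 0.419548 = 217,535.6089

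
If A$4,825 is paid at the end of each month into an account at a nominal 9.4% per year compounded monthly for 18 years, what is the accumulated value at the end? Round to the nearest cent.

A$2,706,916.34

Periodic rate i = 0.094/12 = 0.00783333; n = 18 × 12 = 216 periods.
FV = PMT · [(1+i)^n − 1] / i = 4825 · 561.018931 = 2,706,916.3432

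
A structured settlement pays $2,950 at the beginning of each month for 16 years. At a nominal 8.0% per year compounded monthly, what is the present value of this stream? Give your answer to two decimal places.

$321,071.07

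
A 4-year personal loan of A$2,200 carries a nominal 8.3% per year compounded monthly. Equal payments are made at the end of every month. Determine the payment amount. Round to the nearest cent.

A$54.02

With 12 periods per year: i = 0.00691667, n = 48.
PMT = 2200 / ( [1 − (1+0.00691667)^(−48)] / 0.00691667 ) = 2200 / 40.726582 = 54.0188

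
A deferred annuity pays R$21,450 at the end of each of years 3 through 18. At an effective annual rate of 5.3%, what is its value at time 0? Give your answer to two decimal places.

R$205,251.57

PV at t=2 (ordinary 16-year annuity): 21450 × a(16|0.053) = 21450 × 10.610014 = 227,584.7928
Discount back 2 years: 227,584.7928 × (1+0.053)^(−2) = 227,584.7928 × 0.901869 = 205,251.5743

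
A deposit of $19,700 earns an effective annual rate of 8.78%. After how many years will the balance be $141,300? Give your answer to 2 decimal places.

23.41 years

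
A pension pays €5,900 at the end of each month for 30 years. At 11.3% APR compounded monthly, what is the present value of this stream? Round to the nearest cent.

€605,090.87

Periodic rate i = 0.113/12 = 0.00941667; n = 30 × 12 = 360 periods.
PV = 5900 × [1 − (1+0.00941667)^(−360)] / 0.00941667 = 5900 × 102.557775 = 605,090.8726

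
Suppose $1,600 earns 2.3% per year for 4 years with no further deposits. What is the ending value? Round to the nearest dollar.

$1,752

FV = PV·(1+i)^n = 1,600 × 1.095223 = 1,752.3567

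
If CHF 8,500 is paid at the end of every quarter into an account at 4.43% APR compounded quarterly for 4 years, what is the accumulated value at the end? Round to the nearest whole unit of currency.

CHF 147,902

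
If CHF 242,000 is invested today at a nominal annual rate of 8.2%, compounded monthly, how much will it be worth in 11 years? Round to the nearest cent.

CHF 594,588.67

Periodic rate i = 0.082/12 = 0.00683333; n = 11 × 12 = 132 periods.
FV = PV·(1+i)^n = 242,000 × 2.456978 = 594,588.6731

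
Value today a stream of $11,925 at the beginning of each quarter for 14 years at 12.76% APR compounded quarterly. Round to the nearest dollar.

$319,284

With 4 periods per year: i = 0.0319, n = 56.
Annuity factor a(56|0.0319) × (1+i) = 26.774300; PV = 11925 × 26.774300 = 319,283.5315
Payments are at the start of each period, so multiply by (1+i).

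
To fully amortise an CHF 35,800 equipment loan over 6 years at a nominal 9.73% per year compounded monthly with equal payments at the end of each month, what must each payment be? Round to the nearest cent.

i = 0.0973/12 = 0.00810833 per month; n = 6·12 = 72.
Annuity-PV factor = 54.377464; PMT = 35800 / 54.377464 = 658.3610

CHF 658.36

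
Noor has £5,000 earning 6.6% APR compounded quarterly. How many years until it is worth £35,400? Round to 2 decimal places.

29.90 years

Periodic rate i = 0.066/4 = 0.0165.
(1+i)^n = 35400/5000 = 7.08000, so n = ln 7.08000 / ln 1.0165 = 119.5986 quarters
= 119.5986/4 years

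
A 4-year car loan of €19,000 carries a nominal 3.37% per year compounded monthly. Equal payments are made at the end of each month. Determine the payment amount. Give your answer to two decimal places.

i = 0.0337/12 = 0.00280833 per month; n = 4·12 = 48.
Annuity-PV factor = 44.846603; PMT = 19000 / 44.846603 = 423.6664

€423.67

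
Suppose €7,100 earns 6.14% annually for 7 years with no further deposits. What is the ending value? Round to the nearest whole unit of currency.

7,100 × (1+0.0614)^7 = 7,100 × 1.517587 = 10,774.8673

€10,775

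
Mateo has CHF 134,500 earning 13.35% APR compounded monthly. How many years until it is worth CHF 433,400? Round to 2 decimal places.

8.81 years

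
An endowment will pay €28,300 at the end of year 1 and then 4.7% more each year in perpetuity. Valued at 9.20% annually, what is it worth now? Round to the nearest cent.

PV = PMT / (i − g) = 28300 / (0.092 − 0.047) = 28300 / 0.045000 = 628,888.8889

€628,888.89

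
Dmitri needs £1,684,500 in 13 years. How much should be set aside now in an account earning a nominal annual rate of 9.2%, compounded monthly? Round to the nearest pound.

Periodic rate i = 0.092/12 = 0.00766667; n = 13 × 12 = 156 periods.
PV = 1,684,500 / (1 + 0.00766667)^156 = 1,684,500 / 3.291814 = 511,724.0069

£511,724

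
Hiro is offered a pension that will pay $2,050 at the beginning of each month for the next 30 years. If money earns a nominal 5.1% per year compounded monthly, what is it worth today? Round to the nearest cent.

$379,171.81

i = 0.051/12 = 0.00425 per month; n = 30·12 = 360.
Annuity factor a(360|0.00425) × (1+i) = 184.961860; PV = 2050 × 184.961860 = 379,171.8131
Payments are at the start of each period, so multiply by (1+i).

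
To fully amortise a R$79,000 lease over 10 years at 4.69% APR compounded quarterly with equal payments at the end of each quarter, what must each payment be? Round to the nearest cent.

Periodic rate i = 0.0469/4 = 0.011725; n = 10 × 4 = 40 periods.
PMT = 79000 / ( [1 − (1+0.011725)^(−40)] / 0.011725 ) = 79000 / 31.783646 = 2,485.5550

R$2,485.56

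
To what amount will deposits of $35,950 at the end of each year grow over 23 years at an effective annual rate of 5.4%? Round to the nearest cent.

$1,565,976.59

FV = PMT · [(1+i)^n − 1] / i = 35950 · 43.559849 = 1,565,976.5850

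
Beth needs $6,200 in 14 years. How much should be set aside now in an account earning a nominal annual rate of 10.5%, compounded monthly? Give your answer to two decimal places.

Periodic rate i = 0.105/12 = 0.00875; n = 14 × 12 = 168 periods.
Discount factor = (1+0.00875)^(−168) = 0.231400; PV = 6,200 × 0.231400 = 1,434.6821

$1,434.68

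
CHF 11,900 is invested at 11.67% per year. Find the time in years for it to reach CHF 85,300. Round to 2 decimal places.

17.84 years

n = ln(85300/11900) / ln(1+0.1167) = ln(7.16807) / 0.110378 = 17.8445 years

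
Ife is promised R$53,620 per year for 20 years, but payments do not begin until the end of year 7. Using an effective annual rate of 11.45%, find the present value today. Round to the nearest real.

R$216,412

PV at t=6 (ordinary 20-year annuity): 53620 × a(20|0.1145) = 53620 × 7.734561 = 414,727.1628
Discount back 6 years: 414,727.1628 × (1+0.1145)^(−6) = 414,727.1628 × 0.521819 = 216,412.3514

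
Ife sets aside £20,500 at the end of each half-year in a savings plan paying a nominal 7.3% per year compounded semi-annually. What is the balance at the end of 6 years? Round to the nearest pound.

£301,916

i = 0.073/2 = 0.0365 per half-year; n = 6·2 = 12.
Accumulation factor s(12|0.0365) = 14.727633; FV = 20500 × 14.727633 = 301,916.4748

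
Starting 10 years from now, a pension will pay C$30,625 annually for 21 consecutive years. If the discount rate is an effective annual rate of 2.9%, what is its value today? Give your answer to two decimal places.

PV at t=9 (ordinary 21-year annuity): 30625 × a(21|0.029) = 30625 × 15.564588 = 476,665.5154
PV₀ = 476,665.5154 / (1+0.029)^9 = 476,665.5154 / 1.293416 = 368,532.1331

C$368,532.13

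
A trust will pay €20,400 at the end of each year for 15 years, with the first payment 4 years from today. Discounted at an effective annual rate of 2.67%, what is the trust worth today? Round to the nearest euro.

€230,490

PV at t=3 (ordinary 15-year annuity): 20400 × a(15|0.0267) = 20400 × 12.227943 = 249,450.0462
PV₀ = 249,450.0462 / (1+0.0267)^3 = 249,450.0462 / 1.082258 = 230,490.4324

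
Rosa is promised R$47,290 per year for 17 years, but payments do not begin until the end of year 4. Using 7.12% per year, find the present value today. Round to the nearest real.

Value one period before first payment (t=3): 47290 × [1 − (1+0.0712)^(−17)] / 0.0712 = 47290 × 9.682595 = 457,889.9039
Discount back 3 years: 457,889.9039 × (1+0.0712)^(−3) = 457,889.9039 × 0.813558 = 372,519.8126

R$372,520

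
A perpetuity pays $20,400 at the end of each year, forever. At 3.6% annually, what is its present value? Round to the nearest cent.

$566,666.67

PV = C/r = 20400/0.036 = 566,666.6667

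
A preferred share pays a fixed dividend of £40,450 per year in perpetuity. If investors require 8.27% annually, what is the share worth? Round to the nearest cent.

£489,117.29

PV = C/r = 40450/0.0827 = 489,117.2914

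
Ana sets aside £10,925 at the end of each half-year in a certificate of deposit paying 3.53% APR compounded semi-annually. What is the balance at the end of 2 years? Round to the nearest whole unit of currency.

£44,871

i = 0.0353/2 = 0.01765 per half-year; n = 2·2 = 4.
FV = PMT · [(1+i)^n − 1] / i = 10925 · 4.107152 = 44,870.6311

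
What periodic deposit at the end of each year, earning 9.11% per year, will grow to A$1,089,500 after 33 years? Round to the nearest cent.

FV-annuity factor = 184.012883; PMT = 1.0895e+06 / 184.012883 = 5,920.7811

A$5,920.78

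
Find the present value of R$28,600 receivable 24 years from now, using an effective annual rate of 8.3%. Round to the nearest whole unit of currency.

Discount factor = (1+0.083)^(−24) = 0.147542; PV = 28,600 × 0.147542 = 4,219.7146

R$4,220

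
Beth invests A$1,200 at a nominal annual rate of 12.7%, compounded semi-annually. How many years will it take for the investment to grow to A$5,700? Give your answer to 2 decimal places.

12.65 years

Periodic rate i = 0.127/2 = 0.0635.
(1+i)^n = 5700/1200 = 4.75000, so n = ln 4.75000 / ln 1.0635 = 25.3088 half-years
= 25.3088/2 years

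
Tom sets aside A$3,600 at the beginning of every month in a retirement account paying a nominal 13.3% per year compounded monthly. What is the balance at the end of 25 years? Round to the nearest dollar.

i = 0.133/12 = 0.0110833 per month; n = 25·12 = 300.
Accumulation factor s(300|0.0110833) × (1+i) = 2398.789772; FV = 3600 × 2398.789772 = 8,635,643.1784
(annuity-due: payments at period start, so ×(1+i).)

A$8,635,643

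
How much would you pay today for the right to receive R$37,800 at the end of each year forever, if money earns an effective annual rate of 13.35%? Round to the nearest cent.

PV = PMT / i = 37800 / 0.1335 = 283,146.0674

R$283,146.07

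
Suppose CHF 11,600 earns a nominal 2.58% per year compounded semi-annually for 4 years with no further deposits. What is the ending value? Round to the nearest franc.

With 2 periods per year: i = 0.0129, n = 8.
FV = PV·(1+i)^n = 11,600 × 1.107982 = 12,852.5872

CHF 12,853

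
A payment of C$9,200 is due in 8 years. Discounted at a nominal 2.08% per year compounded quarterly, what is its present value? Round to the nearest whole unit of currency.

i = 0.0208/4 = 0.0052 per quarter; n = 8·4 = 32.
Discount factor = (1+0.0052)^(−32) = 0.847073; PV = 9,200 × 0.847073 = 7,793.0681

C$7,793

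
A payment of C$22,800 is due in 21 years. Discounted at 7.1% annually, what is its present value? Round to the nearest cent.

C$5,399.53

PV = FV·(1+i)^(−n) = 22,800 × 0.236821 = 5,399.5300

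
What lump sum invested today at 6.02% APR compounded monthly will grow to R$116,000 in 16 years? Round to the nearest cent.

Periodic rate i = 0.0602/12 = 0.00501667; n = 16 × 12 = 192 periods.
PV = 116,000 / (1 + 0.00501667)^192 = 116,000 / 2.613766 = 44,380.4105

R$44,380.41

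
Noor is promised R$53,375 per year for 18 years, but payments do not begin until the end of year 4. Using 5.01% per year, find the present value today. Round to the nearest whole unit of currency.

Value one period before first payment (t=3): 53375 × [1 − (1+0.0501)^(−18)] / 0.0501 = 53375 × 11.680460 = 623,444.5271
Discount back 3 years: 623,444.5271 × (1+0.0501)^(−3) = 623,444.5271 × 0.863591 = 538,400.9796

R$538,401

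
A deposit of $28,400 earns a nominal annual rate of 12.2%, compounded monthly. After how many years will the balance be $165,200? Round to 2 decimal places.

14.51 years

Periodic rate i = 0.122/12 = 0.0101667.
(1+i)^n = 165200/28400 = 5.81690, so n = ln 5.81690 / ln 1.01017 = 174.0692 months
= 174.0692/12 years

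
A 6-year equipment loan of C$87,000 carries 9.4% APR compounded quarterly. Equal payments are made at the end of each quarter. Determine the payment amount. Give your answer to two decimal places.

With 4 periods per year: i = 0.0235, n = 24.
PMT = 87000 / ( [1 − (1+0.0235)^(−24)] / 0.0235 ) = 87000 / 18.184971 = 4,784.1703

C$4,784.17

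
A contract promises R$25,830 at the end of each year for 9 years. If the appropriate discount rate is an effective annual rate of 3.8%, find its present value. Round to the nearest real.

R$193,817

PV = PMT · [1 − (1+i)^(−n)] / i = 25830 · 7.503562 = 193,817.0062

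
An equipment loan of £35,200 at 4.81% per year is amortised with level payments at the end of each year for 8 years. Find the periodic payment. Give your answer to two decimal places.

Annuity-PV factor = 6.513146; PMT = 35200 / 6.513146 = 5,404.4545

£5,404.45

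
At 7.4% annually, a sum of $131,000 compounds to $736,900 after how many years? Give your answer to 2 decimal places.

24.19 years

n = ln(736900/131000) / ln(1+0.074) = ln(5.62519) / 0.071390 = 24.1946 years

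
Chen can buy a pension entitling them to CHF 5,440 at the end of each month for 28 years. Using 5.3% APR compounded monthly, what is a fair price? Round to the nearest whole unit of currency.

CHF 951,522

i = 0.053/12 = 0.00441667 per month; n = 28·12 = 336.
PV = PMT · [1 − (1+i)^(−n)] / i = 5440 · 174.912223 = 951,522.4920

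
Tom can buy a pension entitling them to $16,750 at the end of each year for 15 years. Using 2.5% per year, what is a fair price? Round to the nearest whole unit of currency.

PV = 16750 × [1 − (1+0.025)^(−15)] / 0.025 = 16750 × 12.381378 = 207,388.0769

$207,388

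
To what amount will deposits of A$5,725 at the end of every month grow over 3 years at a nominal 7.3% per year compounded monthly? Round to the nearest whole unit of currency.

A$229,633

Periodic rate i = 0.073/12 = 0.00608333; n = 3 × 12 = 36 periods.
FV = PMT · [(1+i)^n − 1] / i = 5725 · 40.110524 = 229,632.7474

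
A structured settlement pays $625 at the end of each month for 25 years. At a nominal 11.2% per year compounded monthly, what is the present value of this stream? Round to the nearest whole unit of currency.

Periodic rate i = 0.112/12 = 0.00933333; n = 25 × 12 = 300 periods.
Annuity factor a(300|0.00933333) = 100.542334; PV = 625 × 100.542334 = 62,838.9584

$62,839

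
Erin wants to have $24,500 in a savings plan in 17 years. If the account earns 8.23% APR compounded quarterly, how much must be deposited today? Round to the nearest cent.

$6,133.54

Periodic rate i = 0.0823/4 = 0.020575; n = 17 × 4 = 68 periods.
Discount factor = (1+0.020575)^(−68) = 0.250349; PV = 24,500 × 0.250349 = 6,133.5391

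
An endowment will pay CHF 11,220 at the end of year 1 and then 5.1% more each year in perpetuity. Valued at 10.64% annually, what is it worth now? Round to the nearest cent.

CHF 202,527.08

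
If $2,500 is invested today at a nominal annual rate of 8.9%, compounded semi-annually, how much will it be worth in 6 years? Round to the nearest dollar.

With 2 periods per year: i = 0.0445, n = 12.
FV = PV·(1+i)^n = 2,500 × 1.686170 = 4,215.4247

$4,215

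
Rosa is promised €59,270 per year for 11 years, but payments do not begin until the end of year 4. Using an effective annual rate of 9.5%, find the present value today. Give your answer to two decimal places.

€300,080.74

PV at t=3 (ordinary 11-year annuity): 59270 × a(11|0.095) = 59270 × 6.647304 = 393,985.7164
Discount back 3 years: 393,985.7164 × (1+0.095)^(−3) = 393,985.7164 × 0.761654 = 300,080.7383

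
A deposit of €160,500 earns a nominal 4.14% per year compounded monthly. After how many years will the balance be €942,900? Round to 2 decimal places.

42.84 years

Periodic rate i = 0.0414/12 = 0.00345.
(1+i)^n = 942900/160500 = 5.87477, so n = ln 5.87477 / ln 1.00345 = 514.1214 months
= 514.1214/12 years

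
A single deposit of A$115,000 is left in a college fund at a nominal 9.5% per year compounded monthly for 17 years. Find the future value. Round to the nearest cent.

i = 0.095/12 = 0.00791667 per month; n = 17·12 = 204.
115,000 × (1+0.00791667)^204 = 115,000 × 4.996016 = 574,541.8613

A$574,541.86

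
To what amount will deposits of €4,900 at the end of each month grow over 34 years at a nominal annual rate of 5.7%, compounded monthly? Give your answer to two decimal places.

€6,099,783.91

Periodic rate i = 0.057/12 = 0.00475; n = 34 × 12 = 408 periods.
FV = PMT · [(1+i)^n − 1] / i = 4900 · 1244.853860 = 6,099,783.9133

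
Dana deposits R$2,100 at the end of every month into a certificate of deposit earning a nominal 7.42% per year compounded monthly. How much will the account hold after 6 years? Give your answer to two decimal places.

R$189,735.05

Periodic rate i = 0.0742/12 = 0.00618333; n = 6 × 12 = 72 periods.
FV = 2100 × [(1+0.00618333)^72 − 1] / 0.00618333 = 2100 × 90.350022 = 189,735.0459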